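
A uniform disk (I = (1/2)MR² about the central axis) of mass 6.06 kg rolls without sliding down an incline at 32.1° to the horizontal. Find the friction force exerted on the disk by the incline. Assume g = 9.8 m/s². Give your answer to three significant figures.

f ≈ 10.5 N

Here I = (1/2)MR², so the shape factor k = I/(MR²) = 0.5.
Along the incline Mg sinθ − f = Ma, and torque about the center fR = Iα = kMR²(a/R) gives f = kMa.
Combining, a = g sinθ/(1+k) and f = kMa = kMg sinθ/(1+k).
f = 0.5 × 6.06 × 9.8 × sin32.1° / 1.5 ≈ 10.5 N.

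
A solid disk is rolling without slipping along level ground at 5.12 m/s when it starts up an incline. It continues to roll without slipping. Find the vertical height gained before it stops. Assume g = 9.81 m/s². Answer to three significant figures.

h ≈ 2.00 m

The moment of inertia is (1/2)MR², giving k ≡ I/(MR²) = 0.5.
Rolling without slipping gives ω = v/R, so the total kinetic energy is ½Mv² + ½Iω² = ½(1+k)Mv² = (3/4)Mv².
At the top the kinetic energy is zero, so (3/4)Mv₀² = Mgh.
Thus h = (1+k)v₀²/(2g) = 1.5 × 5.12² / (2 × 9.81) ≈ 2.00 m.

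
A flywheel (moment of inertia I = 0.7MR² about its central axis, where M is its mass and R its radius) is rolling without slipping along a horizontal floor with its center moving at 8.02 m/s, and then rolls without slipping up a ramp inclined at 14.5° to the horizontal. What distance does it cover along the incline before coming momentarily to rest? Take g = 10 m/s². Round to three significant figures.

For this body I = 0.7MR², i.e. k = I/(MR²) = 0.7.
The rolling condition ω = v/R makes the rotational term ½I(v/R)² = ½kMv², so KE_total = ½(1+k)Mv² = (17/20)Mv².
Setting this equal to Mgh gives the vertical rise h = (1+k)v₀²/(2g) = 1.7×8.02²/(2×10) = 5.467 m.
Along the incline, d = h/sinθ = 5.467/sin14.5° ≈ 21.8 m.

d ≈ 21.8 m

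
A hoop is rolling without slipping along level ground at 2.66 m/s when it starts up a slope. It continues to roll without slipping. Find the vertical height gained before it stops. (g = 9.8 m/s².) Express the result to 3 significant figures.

h ≈ 0.722 m

Here I = MR², so the shape factor k = I/(MR²) = 1.
The rolling condition ω = v/R makes the rotational term ½I(v/R)² = ½kMv², so KE_total = ½(1+k)Mv² = Mv².
All of this converts to potential energy at the highest point: Mv₀² = Mgh.
Thus h = (1+k)v₀²/(2g) = 2 × 2.66² / (2 × 9.8) ≈ 0.722 m.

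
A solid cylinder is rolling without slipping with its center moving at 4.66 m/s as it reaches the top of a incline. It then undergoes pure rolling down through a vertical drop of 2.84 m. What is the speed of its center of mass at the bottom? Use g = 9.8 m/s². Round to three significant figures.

Here I = (1/2)MR², so the shape factor k = I/(MR²) = 0.5.
Rolling without slipping gives ω = v/R, so the total kinetic energy is ½Mv² + ½Iω² = ½(1+k)Mv² = (3/4)Mv².
Energy conservation: (3/4)Mv₀² + Mgh = (3/4)Mv², so v² = v₀² + 2gh/(1+k).
v = √(4.66² + 2×9.8×2.84/1.5) = √58.82 ≈ 7.67 m/s.

v ≈ 7.67 m/s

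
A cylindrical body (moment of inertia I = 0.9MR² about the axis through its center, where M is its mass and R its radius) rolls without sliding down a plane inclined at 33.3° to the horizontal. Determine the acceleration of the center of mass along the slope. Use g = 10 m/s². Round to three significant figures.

Here I = 0.9MR², so the shape factor k = I/(MR²) = 0.9.
Along the incline Mg sinθ − f = Ma, and torque about the center fR = Iα = kMR²(a/R) gives f = kMa.
Eliminating f: Mg sinθ = (1+k)Ma, so a = g sinθ/(1+k) = 10 × sin33.3° / 1.9 ≈ 2.89 m/s².

a ≈ 2.89 m/s²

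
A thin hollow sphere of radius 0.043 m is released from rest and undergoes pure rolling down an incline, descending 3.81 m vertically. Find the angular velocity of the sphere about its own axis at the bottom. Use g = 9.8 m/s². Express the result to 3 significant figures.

Here I = (2/3)MR², so the shape factor k = I/(MR²) = 2/3.
Since it rolls without slipping, ω = v/R and KE = ½Mv² + ½Iω² = ½(1+k)Mv² = (5/6)Mv².
Energy conservation Mgh = ½(1+k)Mv² gives v = √(2gh/(1+k)) = √(2 × 9.8 × 3.81 / 1.667) = 6.694 m/s.
Then ω = v/R = 6.694 / 0.043 ≈ 156 rad/s.

ω ≈ 156 rad/s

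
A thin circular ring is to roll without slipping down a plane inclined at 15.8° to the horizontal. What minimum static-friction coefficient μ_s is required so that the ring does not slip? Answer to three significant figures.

μ_min ≈ 0.141

For this body I = MR², i.e. k = I/(MR²) = 1.
Translational: Mg sinθ − f = Ma. Rotational about the CM: fR = Iα = kMRa, so f = kMa.
These give a = g sinθ/(1+k) and the required friction f = kMg sinθ/(1+k).
With N = Mg cosθ, the no-slip condition f ≤ μN gives μ_min = f/N = k tanθ/(1+k).
μ_min = 1 × tan15.8° / 2 ≈ 0.141.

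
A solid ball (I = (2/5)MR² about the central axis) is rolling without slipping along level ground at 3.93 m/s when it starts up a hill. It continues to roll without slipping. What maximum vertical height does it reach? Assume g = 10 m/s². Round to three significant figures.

For this body I = (2/5)MR², i.e. k = I/(MR²) = 0.4.
Pure rolling means v = ωR; then KE = ½Mv² + ½I(v/R)² = ½(1+k)Mv² = (7/10)Mv².
All of this converts to potential energy at the highest point: (7/10)Mv₀² = Mgh.
Thus h = (1+k)v₀²/(2g) = 1.4 × 3.93² / (2 × 10) ≈ 1.08 m.

h ≈ 1.08 m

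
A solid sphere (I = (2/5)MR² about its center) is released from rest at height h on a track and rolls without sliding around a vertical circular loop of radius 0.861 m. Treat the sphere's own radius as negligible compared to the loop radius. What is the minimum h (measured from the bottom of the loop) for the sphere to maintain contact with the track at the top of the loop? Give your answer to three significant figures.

The moment of inertia is (2/5)MR², giving k ≡ I/(MR²) = 0.4.
At the top of the loop, the minimum-contact condition is Mg = Mv_top²/r, so v_top² = gr.
With ω = v/R, the kinetic energy at speed v is ½(1+k)Mv² = (7/10)Mv².
Energy conservation from release (height h) to the top (height 2r): Mgh = Mg(2r) + (7/10)M·gr.
Thus h_min = 2r + (1+k)r/2 = r(2 + 1.4/2) = 0.861 × 2.7 ≈ 2.32 m.

h_min ≈ 2.32 m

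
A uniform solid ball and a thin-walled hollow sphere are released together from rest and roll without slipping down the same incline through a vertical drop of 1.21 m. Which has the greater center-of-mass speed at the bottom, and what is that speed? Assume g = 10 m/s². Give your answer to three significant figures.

the uniform solid ball, at v ≈ 4.16 m/s

For rolling without slipping, Mgh = ½(1+k)Mv² where k = I/(MR²), so v = √(2gh/(1+k)).
Uniform solid ball: k = 0.4, giving v = √(2×10×1.21/1.4) = 4.158 m/s.
Thin-walled hollow sphere: k = 2/3, giving v = √(2×10×1.21/1.667) = 3.811 m/s.
The smaller k wins: the uniform solid ball, at ≈ 4.16 m/s.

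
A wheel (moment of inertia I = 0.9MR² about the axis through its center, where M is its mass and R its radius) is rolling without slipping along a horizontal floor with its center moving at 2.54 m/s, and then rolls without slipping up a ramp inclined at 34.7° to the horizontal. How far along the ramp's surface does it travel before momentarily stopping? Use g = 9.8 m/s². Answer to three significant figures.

d ≈ 1.10 m

With I = 0.9MR², the ratio k = I/(MR²) is 0.9.
Rolling without slipping gives ω = v/R, so the total kinetic energy is ½Mv² + ½Iω² = ½(1+k)Mv² = (19/20)Mv².
Setting this equal to Mgh gives the vertical rise h = (1+k)v₀²/(2g) = 1.9×2.54²/(2×9.8) = 0.6254 m.
Along the incline, d = h/sinθ = 0.6254/sin34.7° ≈ 1.10 m.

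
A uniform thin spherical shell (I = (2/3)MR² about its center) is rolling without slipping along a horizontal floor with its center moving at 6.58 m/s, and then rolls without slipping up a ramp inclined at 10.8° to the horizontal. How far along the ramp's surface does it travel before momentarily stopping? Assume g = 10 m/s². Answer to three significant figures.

d ≈ 19.3 m

With I = (2/3)MR², the ratio k = I/(MR²) is 2/3.
The rolling condition ω = v/R makes the rotational term ½I(v/R)² = ½kMv², so KE_total = ½(1+k)Mv² = (5/6)Mv².
Setting this equal to Mgh gives the vertical rise h = (1+k)v₀²/(2g) = 1.667×6.58²/(2×10) = 3.608 m.
Along the incline, d = h/sinθ = 3.608/sin10.8° ≈ 19.3 m.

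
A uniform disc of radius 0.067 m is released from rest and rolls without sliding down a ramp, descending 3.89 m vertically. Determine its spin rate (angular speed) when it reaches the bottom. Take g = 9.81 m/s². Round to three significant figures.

For this body I = (1/2)MR², i.e. k = I/(MR²) = 0.5.
Pure rolling means v = ωR; then KE = ½Mv² + ½I(v/R)² = ½(1+k)Mv² = (3/4)Mv².
Energy conservation Mgh = ½(1+k)Mv² gives v = √(2gh/(1+k)) = √(2 × 9.81 × 3.89 / 1.5) = 7.133 m/s.
The angular speed follows from ω = v/R = 7.133/0.067 ≈ 106 rad/s.

ω ≈ 106 rad/s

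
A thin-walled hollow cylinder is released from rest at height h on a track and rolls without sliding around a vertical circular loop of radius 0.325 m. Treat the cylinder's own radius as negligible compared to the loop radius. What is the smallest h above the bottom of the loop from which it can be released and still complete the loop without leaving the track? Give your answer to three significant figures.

h_min ≈ 0.975 m

Here I = MR², so the shape factor k = I/(MR²) = 1.
At the top of the loop, the minimum-contact condition is Mg = Mv_top²/r, so v_top² = gr.
With ω = v/R, the kinetic energy at speed v is ½(1+k)Mv² = Mv².
Energy conservation from release (height h) to the top (height 2r): Mgh = Mg(2r) + M·gr.
Thus h_min = 2r + (1+k)r/2 = r(2 + 2/2) = 0.325 × 3 ≈ 0.975 m.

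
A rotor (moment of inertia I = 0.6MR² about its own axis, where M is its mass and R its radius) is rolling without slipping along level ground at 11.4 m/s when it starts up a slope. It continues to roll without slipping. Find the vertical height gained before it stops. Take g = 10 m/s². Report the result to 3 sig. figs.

h ≈ 10.4 m

The moment of inertia is 0.6MR², giving k ≡ I/(MR²) = 0.6.
Rolling without slipping gives ω = v/R, so the total kinetic energy is ½Mv² + ½Iω² = ½(1+k)Mv² = (4/5)Mv².
All of this converts to potential energy at the highest point: (4/5)Mv₀² = Mgh.
Thus h = (1+k)v₀²/(2g) = 1.6 × 11.4² / (2 × 10) ≈ 10.4 m.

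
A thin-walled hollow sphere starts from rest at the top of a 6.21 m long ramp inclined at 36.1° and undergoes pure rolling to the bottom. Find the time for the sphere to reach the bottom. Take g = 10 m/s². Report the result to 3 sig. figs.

With I = (2/3)MR², the ratio k = I/(MR²) is 2/3.
Newton's second law down the slope: Mg sinθ − f = Ma. The torque equation fR = Iα (with α = a/R) gives f = kMa.
Hence a = g sinθ/(1+k) = 10×sin36.1°/1.667 = 3.535 m/s².
Starting from rest, L = ½at², so t = √(2L/a) = √(2×6.21/3.535) ≈ 1.87 s.

t ≈ 1.87 s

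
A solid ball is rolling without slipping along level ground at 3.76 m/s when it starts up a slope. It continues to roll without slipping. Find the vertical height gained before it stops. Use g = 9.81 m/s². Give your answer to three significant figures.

h ≈ 1.01 m

Here I = (2/5)MR², so the shape factor k = I/(MR²) = 0.4.
Rolling without slipping gives ω = v/R, so the total kinetic energy is ½Mv² + ½Iω² = ½(1+k)Mv² = (7/10)Mv².
All of this converts to potential energy at the highest point: (7/10)Mv₀² = Mgh.
Thus h = (1+k)v₀²/(2g) = 1.4 × 3.76² / (2 × 9.81) ≈ 1.01 m.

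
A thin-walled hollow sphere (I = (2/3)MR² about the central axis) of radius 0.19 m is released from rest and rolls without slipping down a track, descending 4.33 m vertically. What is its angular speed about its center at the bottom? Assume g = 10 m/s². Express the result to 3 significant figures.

For this body I = (2/3)MR², i.e. k = I/(MR²) = 2/3.
Pure rolling means v = ωR; then KE = ½Mv² + ½I(v/R)² = ½(1+k)Mv² = (5/6)Mv².
Energy conservation Mgh = ½(1+k)Mv² gives v = √(2gh/(1+k)) = √(2 × 10 × 4.33 / 1.667) = 7.208 m/s.
Then ω = v/R = 7.208 / 0.19 ≈ 37.9 rad/s.

ω ≈ 37.9 rad/s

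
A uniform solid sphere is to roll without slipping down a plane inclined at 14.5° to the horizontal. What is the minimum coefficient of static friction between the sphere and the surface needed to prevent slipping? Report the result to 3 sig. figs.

μ_min ≈ 0.0739

With I = (2/5)MR², the ratio k = I/(MR²) is 0.4.
Newton's second law down the slope: Mg sinθ − f = Ma. The torque equation fR = Iα (with α = a/R) gives f = kMa.
These give a = g sinθ/(1+k) and the required friction f = kMg sinθ/(1+k).
With N = Mg cosθ, the no-slip condition f ≤ μN gives μ_min = f/N = k tanθ/(1+k).
μ_min = 0.4 × tan14.5° / 1.4 ≈ 0.0739.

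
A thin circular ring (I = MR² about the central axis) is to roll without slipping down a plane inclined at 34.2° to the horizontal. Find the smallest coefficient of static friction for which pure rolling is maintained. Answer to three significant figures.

For this body I = MR², i.e. k = I/(MR²) = 1.
Newton's second law down the slope: Mg sinθ − f = Ma. The torque equation fR = Iα (with α = a/R) gives f = kMa.
These give a = g sinθ/(1+k) and the required friction f = kMg sinθ/(1+k).
With N = Mg cosθ, the no-slip condition f ≤ μN gives μ_min = f/N = k tanθ/(1+k).
μ_min = 1 × tan34.2° / 2 ≈ 0.340.

μ_min ≈ 0.340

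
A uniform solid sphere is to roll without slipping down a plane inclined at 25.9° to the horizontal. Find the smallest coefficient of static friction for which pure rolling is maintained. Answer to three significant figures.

μ_min ≈ 0.139

With I = (2/5)MR², the ratio k = I/(MR²) is 0.4.
Newton's second law down the slope: Mg sinθ − f = Ma. The torque equation fR = Iα (with α = a/R) gives f = kMa.
These give a = g sinθ/(1+k) and the required friction f = kMg sinθ/(1+k).
With N = Mg cosθ, the no-slip condition f ≤ μN gives μ_min = f/N = k tanθ/(1+k).
μ_min = 0.4 × tan25.9° / 1.4 ≈ 0.139.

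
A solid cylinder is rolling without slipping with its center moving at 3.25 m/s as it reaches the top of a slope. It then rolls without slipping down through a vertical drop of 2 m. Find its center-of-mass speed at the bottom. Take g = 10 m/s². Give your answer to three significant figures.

v ≈ 6.10 m/s

For this body I = (1/2)MR², i.e. k = I/(MR²) = 0.5.
Since it rolls without slipping, ω = v/R and KE = ½Mv² + ½Iω² = ½(1+k)Mv² = (3/4)Mv².
Conserving energy between top and bottom: (3/4)Mv² = (3/4)Mv₀² + Mgh, hence v² = v₀² + 2gh/(1+k).
v = √(3.25² + 2×10×2/1.5) = √37.23 ≈ 6.10 m/s.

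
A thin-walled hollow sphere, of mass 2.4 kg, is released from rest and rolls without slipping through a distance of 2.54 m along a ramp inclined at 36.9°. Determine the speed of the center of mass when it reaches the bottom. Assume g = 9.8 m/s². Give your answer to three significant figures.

v ≈ 4.23 m/s

With I = (2/3)MR², the ratio k = I/(MR²) is 2/3.
Since it rolls without slipping, ω = v/R and KE = ½Mv² + ½Iω² = ½(1+k)Mv² = (5/6)Mv².
The vertical drop is h = L sinθ = 2.54 × sin36.9° = 1.525 m.
Energy conservation: Mgh = (5/6)Mv², so v = √(2gh/(1+k)) = √(2 × 9.8 × 1.525 / 1.667) ≈ 4.23 m/s.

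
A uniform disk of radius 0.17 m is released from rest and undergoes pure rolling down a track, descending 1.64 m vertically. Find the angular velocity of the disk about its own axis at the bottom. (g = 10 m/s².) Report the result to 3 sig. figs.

For this body I = (1/2)MR², i.e. k = I/(MR²) = 0.5.
Since it rolls without slipping, ω = v/R and KE = ½Mv² + ½Iω² = ½(1+k)Mv² = (3/4)Mv².
Energy conservation Mgh = ½(1+k)Mv² gives v = √(2gh/(1+k)) = √(2 × 10 × 1.64 / 1.5) = 4.676 m/s.
Then ω = v/R = 4.676 / 0.17 ≈ 27.5 rad/s.

ω ≈ 27.5 rad/s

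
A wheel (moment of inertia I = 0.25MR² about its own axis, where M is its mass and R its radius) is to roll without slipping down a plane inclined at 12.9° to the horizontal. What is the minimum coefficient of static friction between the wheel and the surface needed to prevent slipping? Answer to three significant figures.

μ_min ≈ 0.0458

Here I = 0.25MR², so the shape factor k = I/(MR²) = 0.25.
Newton's second law down the slope: Mg sinθ − f = Ma. The torque equation fR = Iα (with α = a/R) gives f = kMa.
These give a = g sinθ/(1+k) and the required friction f = kMg sinθ/(1+k).
With N = Mg cosθ, the no-slip condition f ≤ μN gives μ_min = f/N = k tanθ/(1+k).
μ_min = 0.25 × tan12.9° / 1.25 ≈ 0.0458.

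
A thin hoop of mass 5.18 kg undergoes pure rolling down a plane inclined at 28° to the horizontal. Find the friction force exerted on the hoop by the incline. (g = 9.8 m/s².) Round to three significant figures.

f ≈ 11.9 N

For this body I = MR², i.e. k = I/(MR²) = 1.
Newton's second law down the slope: Mg sinθ − f = Ma. The torque equation fR = Iα (with α = a/R) gives f = kMa.
Combining, a = g sinθ/(1+k) and f = kMa = kMg sinθ/(1+k).
f = 1 × 5.18 × 9.8 × sin28° / 2 ≈ 11.9 N.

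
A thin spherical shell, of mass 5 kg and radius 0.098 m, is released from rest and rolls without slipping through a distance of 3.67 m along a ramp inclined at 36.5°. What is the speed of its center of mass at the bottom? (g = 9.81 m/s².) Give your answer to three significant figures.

v ≈ 5.07 m/s

With I = (2/3)MR², the ratio k = I/(MR²) is 2/3.
Pure rolling means v = ωR; then KE = ½Mv² + ½I(v/R)² = ½(1+k)Mv² = (5/6)Mv².
The vertical drop is h = L sinθ = 3.67 × sin36.5° = 2.183 m.
Energy conservation: Mgh = (5/6)Mv², so v = √(2gh/(1+k)) = √(2 × 9.81 × 2.183 / 1.667) ≈ 5.07 m/s.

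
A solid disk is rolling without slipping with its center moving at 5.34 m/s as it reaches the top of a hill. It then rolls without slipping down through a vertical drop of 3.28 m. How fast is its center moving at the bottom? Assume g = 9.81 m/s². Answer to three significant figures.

v ≈ 8.45 m/s

Here I = (1/2)MR², so the shape factor k = I/(MR²) = 0.5.
The rolling condition ω = v/R makes the rotational term ½I(v/R)² = ½kMv², so KE_total = ½(1+k)Mv² = (3/4)Mv².
Conserving energy between top and bottom: (3/4)Mv² = (3/4)Mv₀² + Mgh, hence v² = v₀² + 2gh/(1+k).
v = √(5.34² + 2×9.81×3.28/1.5) = √71.42 ≈ 8.45 m/s.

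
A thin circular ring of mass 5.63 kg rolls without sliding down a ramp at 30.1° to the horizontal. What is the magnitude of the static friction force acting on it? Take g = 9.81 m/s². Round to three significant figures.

The moment of inertia is MR², giving k ≡ I/(MR²) = 1.
Newton's second law down the slope: Mg sinθ − f = Ma. The torque equation fR = Iα (with α = a/R) gives f = kMa.
Combining, a = g sinθ/(1+k) and f = kMa = kMg sinθ/(1+k).
f = 1 × 5.63 × 9.81 × sin30.1° / 2 ≈ 13.8 N.

f ≈ 13.8 N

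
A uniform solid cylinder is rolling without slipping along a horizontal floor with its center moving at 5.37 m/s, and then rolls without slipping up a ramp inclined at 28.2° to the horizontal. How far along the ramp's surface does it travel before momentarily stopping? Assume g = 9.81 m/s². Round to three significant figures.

With I = (1/2)MR², the ratio k = I/(MR²) is 0.5.
Rolling without slipping gives ω = v/R, so the total kinetic energy is ½Mv² + ½Iω² = ½(1+k)Mv² = (3/4)Mv².
Setting this equal to Mgh gives the vertical rise h = (1+k)v₀²/(2g) = 1.5×5.37²/(2×9.81) = 2.205 m.
The distance along the slope is d = h/sinθ = 2.205/sin28.2° ≈ 4.67 m.

d ≈ 4.67 m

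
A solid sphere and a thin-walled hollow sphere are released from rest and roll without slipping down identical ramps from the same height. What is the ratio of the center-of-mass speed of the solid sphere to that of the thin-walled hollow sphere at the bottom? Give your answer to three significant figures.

Each satisfies Mgh = ½(1+k)Mv² with k = I/(MR²), so v ∝ 1/√(1+k).
For the solid sphere k = 0.4; for the thin-walled hollow sphere k = 2/3.
v₁/v₂ = √((1+k₂)/(1+k₁)) = √(1.667/1.4) ≈ 1.09.

v_ratio ≈ 1.09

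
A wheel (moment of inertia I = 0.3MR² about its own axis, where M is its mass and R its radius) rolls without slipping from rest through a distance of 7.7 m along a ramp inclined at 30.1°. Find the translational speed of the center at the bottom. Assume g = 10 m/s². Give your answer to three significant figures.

v ≈ 7.71 m/s

Here I = 0.3MR², so the shape factor k = I/(MR²) = 0.3.
Since it rolls without slipping, ω = v/R and KE = ½Mv² + ½Iω² = ½(1+k)Mv² = (13/20)Mv².
The vertical drop is h = L sinθ = 7.7 × sin30.1° = 3.862 m.
Energy conservation: Mgh = (13/20)Mv², so v = √(2gh/(1+k)) = √(2 × 10 × 3.862 / 1.3) ≈ 7.71 m/s.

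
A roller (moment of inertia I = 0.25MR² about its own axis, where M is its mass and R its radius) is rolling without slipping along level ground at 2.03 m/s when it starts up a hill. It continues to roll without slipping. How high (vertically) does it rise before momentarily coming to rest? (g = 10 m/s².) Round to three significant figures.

For this body I = 0.25MR², i.e. k = I/(MR²) = 0.25.
The rolling condition ω = v/R makes the rotational term ½I(v/R)² = ½kMv², so KE_total = ½(1+k)Mv² = (5/8)Mv².
At the top the kinetic energy is zero, so (5/8)Mv₀² = Mgh.
Thus h = (1+k)v₀²/(2g) = 1.25 × 2.03² / (2 × 10) ≈ 0.258 m.

h ≈ 0.258 m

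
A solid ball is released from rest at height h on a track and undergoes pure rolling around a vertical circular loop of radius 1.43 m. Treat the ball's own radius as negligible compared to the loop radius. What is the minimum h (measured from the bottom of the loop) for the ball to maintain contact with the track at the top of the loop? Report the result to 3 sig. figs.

h_min ≈ 3.86 m

For this body I = (2/5)MR², i.e. k = I/(MR²) = 0.4.
At the top, contact is just lost when gravity alone supplies the centripetal force: Mg = Mv_top²/r, i.e. v_top² = gr.
With ω = v/R, the kinetic energy at speed v is ½(1+k)Mv² = (7/10)Mv².
Energy conservation from release (height h) to the top (height 2r): Mgh = Mg(2r) + (7/10)M·gr.
Thus h_min = 2r + (1+k)r/2 = r(2 + 1.4/2) = 1.43 × 2.7 ≈ 3.86 m.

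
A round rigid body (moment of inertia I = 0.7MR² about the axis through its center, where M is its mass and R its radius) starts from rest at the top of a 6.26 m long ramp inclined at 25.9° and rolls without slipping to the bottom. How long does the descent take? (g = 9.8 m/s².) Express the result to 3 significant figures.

With I = 0.7MR², the ratio k = I/(MR²) is 0.7.
Newton's second law down the slope: Mg sinθ − f = Ma. The torque equation fR = Iα (with α = a/R) gives f = kMa.
Hence a = g sinθ/(1+k) = 9.8×sin25.9°/1.7 = 2.518 m/s².
With constant a from rest, t = √(2L/a) = √(2·6.26/2.518) ≈ 2.23 s.

t ≈ 2.23 s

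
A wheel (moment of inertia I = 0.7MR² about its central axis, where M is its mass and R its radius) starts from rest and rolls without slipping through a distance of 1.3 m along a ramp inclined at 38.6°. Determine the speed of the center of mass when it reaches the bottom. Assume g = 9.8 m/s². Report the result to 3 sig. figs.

Here I = 0.7MR², so the shape factor k = I/(MR²) = 0.7.
The rolling condition ω = v/R makes the rotational term ½I(v/R)² = ½kMv², so KE_total = ½(1+k)Mv² = (17/20)Mv².
The vertical drop is h = L sinθ = 1.3 × sin38.6° = 0.811 m.
Setting Mgh = (17/20)Mv² gives v = √(2gh/(1+k)) = √(2·9.8·0.811/1.7) ≈ 3.06 m/s.

v ≈ 3.06 m/s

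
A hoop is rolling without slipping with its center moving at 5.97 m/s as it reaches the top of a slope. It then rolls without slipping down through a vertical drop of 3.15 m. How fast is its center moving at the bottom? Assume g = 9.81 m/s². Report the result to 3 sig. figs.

v ≈ 8.16 m/s

With I = MR², the ratio k = I/(MR²) is 1.
Rolling without slipping gives ω = v/R, so the total kinetic energy is ½Mv² + ½Iω² = ½(1+k)Mv² = Mv².
Energy conservation: Mv₀² + Mgh = Mv², so v² = v₀² + 2gh/(1+k).
v = √(5.97² + 2×9.81×3.15/2) = √66.54 ≈ 8.16 m/s.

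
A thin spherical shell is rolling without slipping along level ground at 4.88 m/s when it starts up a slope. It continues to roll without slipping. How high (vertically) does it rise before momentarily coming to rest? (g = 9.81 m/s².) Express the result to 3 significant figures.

The moment of inertia is (2/3)MR², giving k ≡ I/(MR²) = 2/3.
The rolling condition ω = v/R makes the rotational term ½I(v/R)² = ½kMv², so KE_total = ½(1+k)Mv² = (5/6)Mv².
All of this converts to potential energy at the highest point: (5/6)Mv₀² = Mgh.
Thus h = (1+k)v₀²/(2g) = 1.667 × 4.88² / (2 × 9.81) ≈ 2.02 m.

h ≈ 2.02 m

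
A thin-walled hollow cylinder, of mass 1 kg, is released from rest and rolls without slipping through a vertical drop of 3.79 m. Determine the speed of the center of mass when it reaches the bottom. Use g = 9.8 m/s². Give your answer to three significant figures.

Here I = MR², so the shape factor k = I/(MR²) = 1.
Rolling without slipping gives ω = v/R, so the total kinetic energy is ½Mv² + ½Iω² = ½(1+k)Mv² = Mv².
Setting Mgh = Mv² gives v = √(2gh/(1+k)) = √(2·9.8·3.79/2) ≈ 6.09 m/s.

v ≈ 6.09 m/s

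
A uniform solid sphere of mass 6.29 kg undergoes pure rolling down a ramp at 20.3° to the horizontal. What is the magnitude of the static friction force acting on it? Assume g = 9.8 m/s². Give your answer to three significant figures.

f ≈ 6.11 N

The moment of inertia is (2/5)MR², giving k ≡ I/(MR²) = 0.4.
Along the incline Mg sinθ − f = Ma, and torque about the center fR = Iα = kMR²(a/R) gives f = kMa.
Combining, a = g sinθ/(1+k) and f = kMa = kMg sinθ/(1+k).
f = 0.4 × 6.29 × 9.8 × sin20.3° / 1.4 ≈ 6.11 N.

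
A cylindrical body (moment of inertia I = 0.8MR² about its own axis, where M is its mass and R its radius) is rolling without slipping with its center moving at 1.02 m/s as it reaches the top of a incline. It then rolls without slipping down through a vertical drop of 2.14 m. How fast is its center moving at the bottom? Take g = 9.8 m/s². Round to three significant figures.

Here I = 0.8MR², so the shape factor k = I/(MR²) = 0.8.
Pure rolling means v = ωR; then KE = ½Mv² + ½I(v/R)² = ½(1+k)Mv² = (9/10)Mv².
Conserving energy between top and bottom: (9/10)Mv² = (9/10)Mv₀² + Mgh, hence v² = v₀² + 2gh/(1+k).
v = √(1.02² + 2×9.8×2.14/1.8) = √24.34 ≈ 4.93 m/s.

v ≈ 4.93 m/s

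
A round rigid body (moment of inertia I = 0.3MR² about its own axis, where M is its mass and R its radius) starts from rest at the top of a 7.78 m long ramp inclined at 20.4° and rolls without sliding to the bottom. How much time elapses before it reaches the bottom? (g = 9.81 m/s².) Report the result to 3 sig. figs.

t ≈ 2.43 s

With I = 0.3MR², the ratio k = I/(MR²) is 0.3.
Newton's second law down the slope: Mg sinθ − f = Ma. The torque equation fR = Iα (with α = a/R) gives f = kMa.
Hence a = g sinθ/(1+k) = 9.81×sin20.4°/1.3 = 2.63 m/s².
With constant a from rest, t = √(2L/a) = √(2·7.78/2.63) ≈ 2.43 s.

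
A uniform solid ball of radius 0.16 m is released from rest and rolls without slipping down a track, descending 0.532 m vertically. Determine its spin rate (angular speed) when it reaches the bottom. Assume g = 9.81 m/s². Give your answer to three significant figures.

For this body I = (2/5)MR², i.e. k = I/(MR²) = 0.4.
Since it rolls without slipping, ω = v/R and KE = ½Mv² + ½Iω² = ½(1+k)Mv² = (7/10)Mv².
Energy conservation Mgh = ½(1+k)Mv² gives v = √(2gh/(1+k)) = √(2 × 9.81 × 0.532 / 1.4) = 2.73 m/s.
The angular speed follows from ω = v/R = 2.73/0.16 ≈ 17.1 rad/s.

ω ≈ 17.1 rad/s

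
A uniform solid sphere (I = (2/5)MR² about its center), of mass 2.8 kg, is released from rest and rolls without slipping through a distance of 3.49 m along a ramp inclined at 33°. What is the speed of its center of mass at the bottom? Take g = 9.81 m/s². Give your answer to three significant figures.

Here I = (2/5)MR², so the shape factor k = I/(MR²) = 0.4.
The rolling condition ω = v/R makes the rotational term ½I(v/R)² = ½kMv², so KE_total = ½(1+k)Mv² = (7/10)Mv².
The vertical drop is h = L sinθ = 3.49 × sin33° = 1.901 m.
Energy conservation: Mgh = (7/10)Mv², so v = √(2gh/(1+k)) = √(2 × 9.81 × 1.901 / 1.4) ≈ 5.16 m/s.

v ≈ 5.16 m/s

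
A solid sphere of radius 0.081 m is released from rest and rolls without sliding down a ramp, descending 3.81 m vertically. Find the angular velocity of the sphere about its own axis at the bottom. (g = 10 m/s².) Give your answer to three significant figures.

With I = (2/5)MR², the ratio k = I/(MR²) is 0.4.
Rolling without slipping gives ω = v/R, so the total kinetic energy is ½Mv² + ½Iω² = ½(1+k)Mv² = (7/10)Mv².
Energy conservation Mgh = ½(1+k)Mv² gives v = √(2gh/(1+k)) = √(2 × 10 × 3.81 / 1.4) = 7.378 m/s.
The angular speed follows from ω = v/R = 7.378/0.081 ≈ 91.1 rad/s.

ω ≈ 91.1 rad/s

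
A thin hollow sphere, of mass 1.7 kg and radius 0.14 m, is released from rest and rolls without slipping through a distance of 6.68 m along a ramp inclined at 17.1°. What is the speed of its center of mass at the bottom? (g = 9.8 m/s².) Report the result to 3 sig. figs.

With I = (2/3)MR², the ratio k = I/(MR²) is 2/3.
Since it rolls without slipping, ω = v/R and KE = ½Mv² + ½Iω² = ½(1+k)Mv² = (5/6)Mv².
The vertical drop is h = L sinθ = 6.68 × sin17.1° = 1.964 m.
Setting Mgh = (5/6)Mv² gives v = √(2gh/(1+k)) = √(2·9.8·1.964/1.667) ≈ 4.81 m/s.

v ≈ 4.81 m/s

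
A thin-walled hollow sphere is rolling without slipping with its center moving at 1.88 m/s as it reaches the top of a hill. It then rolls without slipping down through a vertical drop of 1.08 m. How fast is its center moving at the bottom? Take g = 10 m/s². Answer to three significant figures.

For this body I = (2/3)MR², i.e. k = I/(MR²) = 2/3.
Rolling without slipping gives ω = v/R, so the total kinetic energy is ½Mv² + ½Iω² = ½(1+k)Mv² = (5/6)Mv².
Energy conservation: (5/6)Mv₀² + Mgh = (5/6)Mv², so v² = v₀² + 2gh/(1+k).
v = √(1.88² + 2×10×1.08/1.667) = √16.49 ≈ 4.06 m/s.

v ≈ 4.06 m/s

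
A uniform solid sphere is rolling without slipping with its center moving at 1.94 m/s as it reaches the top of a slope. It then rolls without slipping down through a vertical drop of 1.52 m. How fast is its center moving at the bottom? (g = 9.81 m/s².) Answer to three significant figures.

Here I = (2/5)MR², so the shape factor k = I/(MR²) = 0.4.
The rolling condition ω = v/R makes the rotational term ½I(v/R)² = ½kMv², so KE_total = ½(1+k)Mv² = (7/10)Mv².
Energy conservation: (7/10)Mv₀² + Mgh = (7/10)Mv², so v² = v₀² + 2gh/(1+k).
v = √(1.94² + 2×9.81×1.52/1.4) = √25.07 ≈ 5.01 m/s.

v ≈ 5.01 m/s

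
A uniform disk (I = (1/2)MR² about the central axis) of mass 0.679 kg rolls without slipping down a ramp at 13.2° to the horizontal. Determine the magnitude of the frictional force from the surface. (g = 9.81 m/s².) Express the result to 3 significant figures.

f ≈ 0.507 N

Here I = (1/2)MR², so the shape factor k = I/(MR²) = 0.5.
Newton's second law down the slope: Mg sinθ − f = Ma. The torque equation fR = Iα (with α = a/R) gives f = kMa.
Combining, a = g sinθ/(1+k) and f = kMa = kMg sinθ/(1+k).
f = 0.5 × 0.679 × 9.81 × sin13.2° / 1.5 ≈ 0.507 N.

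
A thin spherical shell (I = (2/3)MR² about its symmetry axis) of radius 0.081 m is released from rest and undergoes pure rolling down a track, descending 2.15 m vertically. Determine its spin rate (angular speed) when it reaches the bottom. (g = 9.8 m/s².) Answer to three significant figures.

ω ≈ 62.1 rad/s

Here I = (2/3)MR², so the shape factor k = I/(MR²) = 2/3.
Since it rolls without slipping, ω = v/R and KE = ½Mv² + ½Iω² = ½(1+k)Mv² = (5/6)Mv².
Energy conservation Mgh = ½(1+k)Mv² gives v = √(2gh/(1+k)) = √(2 × 9.8 × 2.15 / 1.667) = 5.028 m/s.
Then ω = v/R = 5.028 / 0.081 ≈ 62.1 rad/s.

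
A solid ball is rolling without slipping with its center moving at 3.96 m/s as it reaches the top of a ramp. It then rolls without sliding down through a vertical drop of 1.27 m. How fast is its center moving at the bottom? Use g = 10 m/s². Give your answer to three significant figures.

v ≈ 5.82 m/s

For this body I = (2/5)MR², i.e. k = I/(MR²) = 0.4.
The rolling condition ω = v/R makes the rotational term ½I(v/R)² = ½kMv², so KE_total = ½(1+k)Mv² = (7/10)Mv².
Energy conservation: (7/10)Mv₀² + Mgh = (7/10)Mv², so v² = v₀² + 2gh/(1+k).
v = √(3.96² + 2×10×1.27/1.4) = √33.82 ≈ 5.82 m/s.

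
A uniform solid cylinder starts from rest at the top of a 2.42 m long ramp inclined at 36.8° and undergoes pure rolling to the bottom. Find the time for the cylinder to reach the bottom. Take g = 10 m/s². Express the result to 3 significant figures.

The moment of inertia is (1/2)MR², giving k ≡ I/(MR²) = 0.5.
Newton's second law down the slope: Mg sinθ − f = Ma. The torque equation fR = Iα (with α = a/R) gives f = kMa.
Hence a = g sinθ/(1+k) = 10×sin36.8°/1.5 = 3.993 m/s².
With constant a from rest, t = √(2L/a) = √(2·2.42/3.993) ≈ 1.10 s.

t ≈ 1.10 s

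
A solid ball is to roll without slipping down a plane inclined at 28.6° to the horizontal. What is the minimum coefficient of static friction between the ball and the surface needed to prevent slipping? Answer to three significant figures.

μ_min ≈ 0.156

With I = (2/5)MR², the ratio k = I/(MR²) is 0.4.
Newton's second law down the slope: Mg sinθ − f = Ma. The torque equation fR = Iα (with α = a/R) gives f = kMa.
These give a = g sinθ/(1+k) and the required friction f = kMg sinθ/(1+k).
With N = Mg cosθ, the no-slip condition f ≤ μN gives μ_min = f/N = k tanθ/(1+k).
μ_min = 0.4 × tan28.6° / 1.4 ≈ 0.156.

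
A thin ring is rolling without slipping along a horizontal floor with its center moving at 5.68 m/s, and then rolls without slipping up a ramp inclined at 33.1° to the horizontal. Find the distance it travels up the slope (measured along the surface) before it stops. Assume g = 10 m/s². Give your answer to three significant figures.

Here I = MR², so the shape factor k = I/(MR²) = 1.
Pure rolling means v = ωR; then KE = ½Mv² + ½I(v/R)² = ½(1+k)Mv² = Mv².
Setting this equal to Mgh gives the vertical rise h = (1+k)v₀²/(2g) = 2×5.68²/(2×10) = 3.226 m.
Along the incline, d = h/sinθ = 3.226/sin33.1° ≈ 5.91 m.

d ≈ 5.91 m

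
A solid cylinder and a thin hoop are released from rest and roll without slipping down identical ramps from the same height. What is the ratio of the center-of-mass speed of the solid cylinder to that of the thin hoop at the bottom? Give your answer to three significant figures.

v_ratio ≈ 1.15

Each satisfies Mgh = ½(1+k)Mv² with k = I/(MR²), so v ∝ 1/√(1+k).
For the solid cylinder k = 0.5; for the thin hoop k = 1.
v₁/v₂ = √((1+k₂)/(1+k₁)) = √(2/1.5) ≈ 1.15.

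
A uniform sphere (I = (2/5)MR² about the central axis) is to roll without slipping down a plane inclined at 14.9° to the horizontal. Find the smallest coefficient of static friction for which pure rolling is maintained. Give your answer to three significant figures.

μ_min ≈ 0.0760

For this body I = (2/5)MR², i.e. k = I/(MR²) = 0.4.
Along the incline Mg sinθ − f = Ma, and torque about the center fR = Iα = kMR²(a/R) gives f = kMa.
These give a = g sinθ/(1+k) and the required friction f = kMg sinθ/(1+k).
The normal force is N = Mg cosθ, so μ_min = f/N = k tanθ/(1+k).
μ_min = 0.4 × tan14.9° / 1.4 ≈ 0.0760.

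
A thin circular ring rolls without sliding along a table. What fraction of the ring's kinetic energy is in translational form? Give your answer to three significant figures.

fraction ≈ 0.500

With I = MR², the ratio k = I/(MR²) is 1.
With ω = v/R, KE_trans = ½Mv² and KE_rot = ½Iω² = ½kMv², so KE_total = ½(1+k)Mv².
The translational fraction is therefore 1/(1+k) = 1/2 ≈ 0.500.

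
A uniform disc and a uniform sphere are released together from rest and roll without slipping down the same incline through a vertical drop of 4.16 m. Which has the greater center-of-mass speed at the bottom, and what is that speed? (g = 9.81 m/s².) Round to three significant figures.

For rolling without slipping, Mgh = ½(1+k)Mv² where k = I/(MR²), so v = √(2gh/(1+k)).
Uniform disc: k = 0.5, giving v = √(2×9.81×4.16/1.5) = 7.377 m/s.
Uniform sphere: k = 0.4, giving v = √(2×9.81×4.16/1.4) = 7.635 m/s.
The smaller k wins: the uniform sphere, at ≈ 7.64 m/s.

the uniform sphere, at v ≈ 7.64 m/s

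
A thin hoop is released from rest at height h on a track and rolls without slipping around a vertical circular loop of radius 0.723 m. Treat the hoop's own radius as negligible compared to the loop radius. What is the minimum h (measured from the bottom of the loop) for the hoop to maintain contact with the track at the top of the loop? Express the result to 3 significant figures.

For this body I = MR², i.e. k = I/(MR²) = 1.
At the top, contact is just lost when gravity alone supplies the centripetal force: Mg = Mv_top²/r, i.e. v_top² = gr.
With ω = v/R, the kinetic energy at speed v is ½(1+k)Mv² = Mv².
Energy conservation from release (height h) to the top (height 2r): Mgh = Mg(2r) + M·gr.
Thus h_min = 2r + (1+k)r/2 = r(2 + 2/2) = 0.723 × 3 ≈ 2.17 m.

h_min ≈ 2.17 m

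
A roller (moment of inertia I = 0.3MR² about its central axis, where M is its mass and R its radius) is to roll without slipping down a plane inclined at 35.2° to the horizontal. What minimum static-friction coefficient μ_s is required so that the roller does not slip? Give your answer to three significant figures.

μ_min ≈ 0.163

With I = 0.3MR², the ratio k = I/(MR²) is 0.3.
Translational: Mg sinθ − f = Ma. Rotational about the CM: fR = Iα = kMRa, so f = kMa.
These give a = g sinθ/(1+k) and the required friction f = kMg sinθ/(1+k).
With N = Mg cosθ, the no-slip condition f ≤ μN gives μ_min = f/N = k tanθ/(1+k).
μ_min = 0.3 × tan35.2° / 1.3 ≈ 0.163.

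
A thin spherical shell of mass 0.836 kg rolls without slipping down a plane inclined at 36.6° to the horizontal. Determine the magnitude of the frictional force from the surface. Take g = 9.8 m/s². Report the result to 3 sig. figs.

f ≈ 1.95 N

With I = (2/3)MR², the ratio k = I/(MR²) is 2/3.
Translational: Mg sinθ − f = Ma. Rotational about the CM: fR = Iα = kMRa, so f = kMa.
Combining, a = g sinθ/(1+k) and f = kMa = kMg sinθ/(1+k).
f = (2/3) × 0.836 × 9.8 × sin36.6° / 1.667 ≈ 1.95 N.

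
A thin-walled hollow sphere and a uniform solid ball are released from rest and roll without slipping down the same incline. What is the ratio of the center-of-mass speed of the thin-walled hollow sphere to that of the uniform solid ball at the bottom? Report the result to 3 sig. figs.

v_ratio ≈ 0.917

Each satisfies Mgh = ½(1+k)Mv² with k = I/(MR²), so v ∝ 1/√(1+k).
For the thin-walled hollow sphere k = 2/3; for the uniform solid ball k = 0.4.
v₁/v₂ = √((1+k₂)/(1+k₁)) = √(1.4/1.667) ≈ 0.917.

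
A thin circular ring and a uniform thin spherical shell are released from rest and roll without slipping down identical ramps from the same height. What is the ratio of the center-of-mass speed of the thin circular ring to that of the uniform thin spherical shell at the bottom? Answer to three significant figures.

Each satisfies Mgh = ½(1+k)Mv² with k = I/(MR²), so v ∝ 1/√(1+k).
For the thin circular ring k = 1; for the uniform thin spherical shell k = 2/3.
v₁/v₂ = √((1+k₂)/(1+k₁)) = √(1.667/2) ≈ 0.913.

v_ratio ≈ 0.913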